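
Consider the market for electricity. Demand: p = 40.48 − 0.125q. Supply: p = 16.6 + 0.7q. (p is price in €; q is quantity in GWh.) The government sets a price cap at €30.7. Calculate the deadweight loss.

Competitive equilibrium: 40.48 − 0.125q = 16.6 + 0.7q → q* = 28.9455, p* = 36.8618.
At the ceiling p = 30.7, quantity supplied = (30.7 − 16.6)/0.7 = 20.1429.
Willingness to pay at q' = 20.1429: 40.48 − 0.125·20.1429 = 37.9621.
Δq = 28.9455 − 20.1429 = 8.8026; wedge = 37.9621 − 30.7 = 7.2621.
Welfare loss = ½ × 8.8026 × 7.2621 = €31.96.

€31.96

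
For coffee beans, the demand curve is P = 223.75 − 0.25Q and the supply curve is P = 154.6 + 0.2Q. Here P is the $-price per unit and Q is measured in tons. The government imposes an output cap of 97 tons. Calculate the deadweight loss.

Competitive equilibrium: 223.75 − 0.25Q = 154.6 + 0.2Q → Q* = 153.6667, P* = 185.3333.
At Q = 97: demand price = 223.75 − 0.25·97 = 199.5; supply price = 154.6 + 0.2·97 = 174.
ΔQ = 153.6667 − 97 = 56.6667; wedge = 199.5 − 174 = 25.5.
Deadweight loss = ½ × 56.6667 × 25.5 = $722.50.

$722.50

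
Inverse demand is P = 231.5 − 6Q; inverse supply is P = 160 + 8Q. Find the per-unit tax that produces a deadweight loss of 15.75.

Competitive equilibrium: 231.5 − 6Q = 160 + 8Q → Q* = 5.1071, P* = 200.8571.
A tax t gives ΔQ = t/14 and wedge t, so DWL = t²/28.
t²/28 = 15.75 → t² = 441 → t = 21.

21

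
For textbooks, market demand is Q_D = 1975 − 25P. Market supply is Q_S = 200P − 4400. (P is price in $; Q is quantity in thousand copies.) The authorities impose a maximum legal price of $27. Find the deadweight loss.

In inverse form: demand P = 79 − 0.04Q, supply P = 22 + 0.005Q.
Competitive equilibrium: 79 − 0.04Q = 22 + 0.005Q → Q* = 1266.6667, P* = 28.3333.
At the ceiling P = 27, quantity supplied = (27 − 22)/0.005 = 1000.
Willingness to pay at Q' = 1000: 79 − 0.04·1000 = 39.
ΔQ = 1266.6667 − 1000 = 266.6667; wedge = 39 − 27 = 12.
Welfare loss = ½ × 266.6667 × 12 = $1600 thousand.

$1600 thousand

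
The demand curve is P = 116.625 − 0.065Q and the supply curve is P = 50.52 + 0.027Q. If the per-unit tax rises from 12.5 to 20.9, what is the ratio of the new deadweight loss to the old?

2.796

Competitive equilibrium: 116.625 − 0.065Q = 50.52 + 0.027Q → Q* = 718.5326, P* = 69.9204.
For a per-unit tax t: ΔQ = t/0.092, so DWL = ½·t·(t/0.092) = t²/0.184.
At t = 12.5: DWL = 849.185. At t = 20.9: DWL = 2373.967.
Ratio = (20.9/12.5)² = 2.796.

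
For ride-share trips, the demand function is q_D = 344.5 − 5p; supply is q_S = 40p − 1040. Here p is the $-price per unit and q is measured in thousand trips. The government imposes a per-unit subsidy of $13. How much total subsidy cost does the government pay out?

In inverse form: demand p = 68.9 − 0.2q, supply p = 26 + 0.025q.
Competitive equilibrium: 68.9 − 0.2q = 26 + 0.025q → q* = 190.6667, p* = 30.7667.
The subsidy lowers effective supply by 13: p = 13 + 0.025q.
New quantity: 68.9 − 0.2q = 13 + 0.025q → q' = 248.4444.
Total subsidy cost = 13 × 248.4444 = $3229.78 thousand.

$3229.78 thousand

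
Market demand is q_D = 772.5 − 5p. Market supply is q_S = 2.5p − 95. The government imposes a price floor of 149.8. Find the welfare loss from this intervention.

In inverse form: demand p = 154.5 − 0.2q, supply p = 38 + 0.4q.
Competitive equilibrium: 154.5 − 0.2q = 38 + 0.4q → q* = 194.16667, p* = 115.66667.
At the floor p = 149.8, quantity demanded = (154.5 − 149.8)/0.2 = 23.5.
Sellers' marginal cost at q' = 23.5: 38 + 0.4·23.5 = 47.4.
Δq = 194.16667 − 23.5 = 170.66667; wedge = 149.8 − 47.4 = 102.4.
Deadweight loss = ½ × 170.66667 × 102.4 = 8738.13.

8738.13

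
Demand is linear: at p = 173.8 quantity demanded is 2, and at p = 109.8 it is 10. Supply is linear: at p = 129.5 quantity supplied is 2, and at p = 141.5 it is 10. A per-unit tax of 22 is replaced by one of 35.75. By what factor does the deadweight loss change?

Demand slope = (109.8 − 173.8)/(10 − 2) = −8, so p = 189.8 − 8q.
Supply slope = (141.5 − 129.5)/(10 − 2) = 1.5, so p = 126.5 + 1.5q.
Competitive equilibrium: 189.8 − 8q = 126.5 + 1.5q → q* = 6.6632, p* = 136.4947.
For a per-unit tax t: Δq = t/9.5, so DWL = ½·t·(t/9.5) = t²/19.
At t = 22: DWL = 25.474. At t = 35.75: DWL = 67.266.
Ratio = (35.75/22)² = 2.641.

2.641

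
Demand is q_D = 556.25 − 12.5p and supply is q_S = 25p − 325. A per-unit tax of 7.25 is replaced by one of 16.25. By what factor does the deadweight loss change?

In inverse form: demand p = 44.5 − 0.08q, supply p = 13 + 0.04q.
Competitive equilibrium: 44.5 − 0.08q = 13 + 0.04q → q* = 262.5, p* = 23.5.
For a per-unit tax t: Δq = t/0.12, so DWL = ½·t·(t/0.12) = t²/0.24.
At t = 7.25: DWL = 219.010. At t = 16.25: DWL = 1100.260.
Ratio = (16.25/7.25)² = 5.024.

5.024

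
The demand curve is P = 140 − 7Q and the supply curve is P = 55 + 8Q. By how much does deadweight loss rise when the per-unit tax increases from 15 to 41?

48.53

Competitive equilibrium: 140 − 7Q = 55 + 8Q → Q* = 5.6667, P* = 100.3333.
For a per-unit tax t: ΔQ = t/15, so DWL = ½·t·(t/15) = t²/30.
At t = 15: DWL = 7.5. At t = 41: DWL = 56.033.
Increase = 56.033 − 7.5 = 48.53.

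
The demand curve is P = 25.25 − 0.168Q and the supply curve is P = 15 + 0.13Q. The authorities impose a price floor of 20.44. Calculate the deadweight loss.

4.95

Competitive equilibrium: 25.25 − 0.168Q = 15 + 0.13Q → Q* = 34.396, P* = 19.4715.
At the floor P = 20.44, quantity demanded = (25.25 − 20.44)/0.168 = 28.631.
Sellers' marginal cost at Q' = 28.631: 15 + 0.13·28.631 = 18.722.
ΔQ = 34.396 − 28.631 = 5.765; wedge = 20.44 − 18.722 = 1.718.
The triangle = ½ × 5.765 × 1.718 = 4.95.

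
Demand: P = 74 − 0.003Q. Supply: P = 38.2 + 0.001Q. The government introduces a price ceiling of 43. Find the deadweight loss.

34445

Competitive equilibrium: 74 − 0.003Q = 38.2 + 0.001Q → Q* = 8950, P* = 47.15.
At the ceiling P = 43, quantity supplied = (43 − 38.2)/0.001 = 4800.
Willingness to pay at Q' = 4800: 74 − 0.003·4800 = 59.6.
ΔQ = 8950 − 4800 = 4150; wedge = 59.6 − 43 = 16.6.
Welfare loss = ½ × 4150 × 16.6 = 34445.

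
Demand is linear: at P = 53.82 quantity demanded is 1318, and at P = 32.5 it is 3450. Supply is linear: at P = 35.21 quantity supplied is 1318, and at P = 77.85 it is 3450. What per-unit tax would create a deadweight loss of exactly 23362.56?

37.44

Demand slope = (32.5 − 53.82)/(3450 − 1318) = −0.01, so P = 67 − 0.01Q.
Supply slope = (77.85 − 35.21)/(3450 − 1318) = 0.02, so P = 8.85 + 0.02Q.
Competitive equilibrium: 67 − 0.01Q = 8.85 + 0.02Q → Q* = 1938.3333, P* = 47.6167.
A tax t gives ΔQ = t/0.03 and wedge t, so DWL = t²/0.06.
t²/0.06 = 23362.56 → t² = 1401.7536 → t = 37.44.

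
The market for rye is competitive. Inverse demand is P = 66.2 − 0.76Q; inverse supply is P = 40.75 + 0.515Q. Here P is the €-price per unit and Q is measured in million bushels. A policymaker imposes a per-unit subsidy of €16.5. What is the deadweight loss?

€106.76 million

Competitive equilibrium: 66.2 − 0.76Q = 40.75 + 0.515Q → Q* = 19.9608, P* = 51.0298.
The subsidy lowers effective supply by 16.5: P = 24.25 + 0.515Q.
New quantity: 66.2 − 0.76Q = 24.25 + 0.515Q → Q' = 32.902.
Overproduction ΔQ = 32.902 − 19.9608 = 12.9412; wedge = subsidy = 16.5.
Welfare loss = ½ × 12.9412 × 16.5 = €106.76 million.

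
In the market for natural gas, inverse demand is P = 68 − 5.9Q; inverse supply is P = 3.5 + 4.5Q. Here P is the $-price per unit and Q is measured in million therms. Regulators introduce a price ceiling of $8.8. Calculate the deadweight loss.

$131.26 million

Competitive equilibrium: 68 − 5.9Q = 3.5 + 4.5Q → Q* = 6.2019, P* = 31.4087.
At the ceiling P = 8.8, quantity supplied = (8.8 − 3.5)/4.5 = 1.1778.
Willingness to pay at Q' = 1.1778: 68 − 5.9·1.1778 = 61.051.
ΔQ = 6.2019 − 1.1778 = 5.0241; wedge = 61.051 − 8.8 = 52.251.
Deadweight loss = ½ × 5.0241 × 52.251 = $131.26 million.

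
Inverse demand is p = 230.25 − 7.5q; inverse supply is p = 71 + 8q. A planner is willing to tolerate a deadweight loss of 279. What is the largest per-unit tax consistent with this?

Competitive equilibrium: 230.25 − 7.5q = 71 + 8q → q* = 10.2742, p* = 153.1935.
A tax t gives Δq = t/15.5 and wedge t, so DWL = t²/31.
t²/31 = 279 → t² = 8649 → t = 93.

93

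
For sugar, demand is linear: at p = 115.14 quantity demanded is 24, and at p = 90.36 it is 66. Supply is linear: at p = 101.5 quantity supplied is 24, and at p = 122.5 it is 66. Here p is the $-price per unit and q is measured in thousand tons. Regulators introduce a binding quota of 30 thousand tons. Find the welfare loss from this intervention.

$23.12 thousand

Demand slope = (90.36 − 115.14)/(66 − 24) = −0.59, so p = 129.3 − 0.59q.
Supply slope = (122.5 − 101.5)/(66 − 24) = 0.5, so p = 89.5 + 0.5q.
Competitive equilibrium: 129.3 − 0.59q = 89.5 + 0.5q → q* = 36.5138, p* = 107.7569.
At q = 30: demand price = 129.3 − 0.59·30 = 111.6; supply price = 89.5 + 0.5·30 = 104.5.
Δq = 36.5138 − 30 = 6.5138; wedge = 111.6 − 104.5 = 7.1.
Welfare loss = ½ × 6.5138 × 7.1 = $23.12 thousand.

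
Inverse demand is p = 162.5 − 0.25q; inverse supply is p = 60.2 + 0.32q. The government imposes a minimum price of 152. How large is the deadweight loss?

5386.22

Competitive equilibrium: 162.5 − 0.25q = 60.2 + 0.32q → q* = 179.4737, p* = 117.6316.
At the floor p = 152, quantity demanded = (162.5 − 152)/0.25 = 42.
Sellers' marginal cost at q' = 42: 60.2 + 0.32·42 = 73.64.
Δq = 179.4737 − 42 = 137.4737; wedge = 152 − 73.64 = 78.36.
Deadweight loss = ½ × 137.4737 × 78.36 = 5386.22.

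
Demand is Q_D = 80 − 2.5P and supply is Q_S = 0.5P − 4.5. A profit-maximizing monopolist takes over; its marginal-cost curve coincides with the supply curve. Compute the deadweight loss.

In inverse form: demand P = 32 − 0.4Q, supply P = 9 + 2Q.
Competitive equilibrium: 32 − 0.4Q = 9 + 2Q → Q* = 9.5833, P* = 28.1667.
Marginal revenue: MR = 32 − 0.8Q. Set MR = MC: 32 − 0.8Q = 9 + 2Q → Q_m = 8.2143.
Price P_m = 32 − 0.4·8.2143 = 28.7143; MC(Q_m) = 9 + 2·8.2143 = 25.4286.
Competitive Q* = 9.5833, so ΔQ = 1.369; wedge = 28.7143 − 25.4286 = 3.2857.
Welfare loss = ½ × 1.369 × 3.2857 = 2.25.

2.25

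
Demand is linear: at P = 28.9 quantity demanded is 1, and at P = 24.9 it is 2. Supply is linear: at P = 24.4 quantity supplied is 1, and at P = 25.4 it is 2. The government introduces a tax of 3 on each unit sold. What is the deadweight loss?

Demand slope = (24.9 − 28.9)/(2 − 1) = −4, so P = 32.9 − 4Q.
Supply slope = (25.4 − 24.4)/(2 − 1) = 1, so P = 23.4 + Q.
Competitive equilibrium: 32.9 − 4Q = 23.4 + Q → Q* = 1.9, P* = 25.3.
With the tax, the buyer price exceeds the seller price by 3: (32.9 − 4Q) − (23.4 + Q) = 3 → Q' = 1.3.
ΔQ = 1.9 − 1.3 = 0.6; the wedge equals the tax, 3.
DWL = ½ × 0.6 × 3 = 0.90.

0.90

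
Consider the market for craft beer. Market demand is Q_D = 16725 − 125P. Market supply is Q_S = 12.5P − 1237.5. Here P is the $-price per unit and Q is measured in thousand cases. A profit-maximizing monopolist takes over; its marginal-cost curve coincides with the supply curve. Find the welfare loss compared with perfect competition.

$47.78 thousand

In inverse form: demand P = 133.8 − 0.008Q, supply P = 99 + 0.08Q.
Competitive equilibrium: 133.8 − 0.008Q = 99 + 0.08Q → Q* = 395.4545, P* = 130.6364.
Marginal revenue: MR = 133.8 − 0.016Q. Set MR = MC: 133.8 − 0.016Q = 99 + 0.08Q → Q_m = 362.5.
Price P_m = 133.8 − 0.008·362.5 = 130.9; MC(Q_m) = 99 + 0.08·362.5 = 128.
Competitive Q* = 395.4545, so ΔQ = 32.9545; wedge = 130.9 − 128 = 2.9.
Deadweight loss = ½ × 32.9545 × 2.9 = $47.78 thousand.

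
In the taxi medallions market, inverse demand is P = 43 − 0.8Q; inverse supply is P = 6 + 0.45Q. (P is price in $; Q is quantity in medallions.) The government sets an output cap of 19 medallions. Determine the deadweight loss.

$70.225

Competitive equilibrium: 43 − 0.8Q = 6 + 0.45Q → Q* = 29.6, P* = 19.32.
At Q = 19: demand price = 43 − 0.8·19 = 27.8; supply price = 6 + 0.45·19 = 14.55.
ΔQ = 29.6 − 19 = 10.6; wedge = 27.8 − 14.55 = 13.25.
The triangle = ½ × 10.6 × 13.25 = $70.225.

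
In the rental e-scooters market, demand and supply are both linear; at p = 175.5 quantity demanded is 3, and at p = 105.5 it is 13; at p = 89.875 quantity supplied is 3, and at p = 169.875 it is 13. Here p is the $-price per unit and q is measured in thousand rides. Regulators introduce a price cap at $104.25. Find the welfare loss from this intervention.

Demand slope = (105.5 − 175.5)/(13 − 3) = −7, so p = 196.5 − 7q.
Supply slope = (169.875 − 89.875)/(13 − 3) = 8, so p = 65.875 + 8q.
Competitive equilibrium: 196.5 − 7q = 65.875 + 8q → q* = 8.70833, p* = 135.54167.
At the ceiling p = 104.25, quantity supplied = (104.25 − 65.875)/8 = 4.79688.
Willingness to pay at q' = 4.79688: 196.5 − 7·4.79688 = 162.92184.
Δq = 8.70833 − 4.79688 = 3.91145; wedge = 162.92184 − 104.25 = 58.67184.
Deadweight loss = ½ × 3.91145 × 58.67184 = $114.75 thousand.

$114.75 thousand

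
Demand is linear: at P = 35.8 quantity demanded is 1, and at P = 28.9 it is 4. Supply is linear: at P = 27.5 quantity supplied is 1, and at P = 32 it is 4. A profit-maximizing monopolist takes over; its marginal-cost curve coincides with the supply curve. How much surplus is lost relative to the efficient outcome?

Demand slope = (28.9 − 35.8)/(4 − 1) = −2.3, so P = 38.1 − 2.3Q.
Supply slope = (32 − 27.5)/(4 − 1) = 1.5, so P = 26 + 1.5Q.
Competitive equilibrium: 38.1 − 2.3Q = 26 + 1.5Q → Q* = 3.1842, P* = 30.7763.
Marginal revenue: MR = 38.1 − 4.6Q. Set MR = MC: 38.1 − 4.6Q = 26 + 1.5Q → Q_m = 1.9836.
Price P_m = 38.1 − 2.3·1.9836 = 33.5377; MC(Q_m) = 26 + 1.5·1.9836 = 28.9754.
Competitive Q* = 3.1842, so ΔQ = 1.2006; wedge = 33.5377 − 28.9754 = 4.5623.
Deadweight loss = ½ × 1.2006 × 4.5623 = 2.74.

2.74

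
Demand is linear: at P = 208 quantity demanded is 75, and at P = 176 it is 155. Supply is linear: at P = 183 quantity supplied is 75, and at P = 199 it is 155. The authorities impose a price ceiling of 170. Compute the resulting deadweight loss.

3413.33

Demand slope = (176 − 208)/(155 − 75) = −0.4, so P = 238 − 0.4Q.
Supply slope = (199 − 183)/(155 − 75) = 0.2, so P = 168 + 0.2Q.
Competitive equilibrium: 238 − 0.4Q = 168 + 0.2Q → Q* = 116.6667, P* = 191.3333.
At the ceiling P = 170, quantity supplied = (170 − 168)/0.2 = 10.
Willingness to pay at Q' = 10: 238 − 0.4·10 = 234.
ΔQ = 116.6667 − 10 = 106.6667; wedge = 234 − 170 = 64.
Welfare loss = ½ × 106.6667 × 64 = 3413.33.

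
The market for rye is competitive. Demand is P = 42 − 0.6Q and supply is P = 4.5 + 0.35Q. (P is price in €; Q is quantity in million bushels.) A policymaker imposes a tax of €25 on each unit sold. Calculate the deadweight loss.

Competitive equilibrium: 42 − 0.6Q = 4.5 + 0.35Q → Q* = 39.4737, P* = 18.3158.
With the tax, the buyer price exceeds the seller price by 25: (42 − 0.6Q) − (4.5 + 0.35Q) = 25 → Q' = 13.1579.
ΔQ = 39.4737 − 13.1579 = 26.3158; the wedge equals the tax, 25.
Welfare loss = ½ × 26.3158 × 25 = €328.95 million.

€328.95 million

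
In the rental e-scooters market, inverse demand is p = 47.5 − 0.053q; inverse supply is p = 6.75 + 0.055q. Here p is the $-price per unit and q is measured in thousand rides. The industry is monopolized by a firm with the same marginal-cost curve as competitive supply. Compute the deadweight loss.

$833.11 thousand

Competitive equilibrium: 47.5 − 0.053q = 6.75 + 0.055q → q* = 377.3148, p* = 27.5023.
Marginal revenue: MR = 47.5 − 0.106q. Set MR = MC: 47.5 − 0.106q = 6.75 + 0.055q → q_m = 253.1056.
Price p_m = 47.5 − 0.053·253.1056 = 34.0854; MC(q_m) = 6.75 + 0.055·253.1056 = 20.6708.
Competitive q* = 377.3148, so Δq = 124.2092; wedge = 34.0854 − 20.6708 = 13.4146.
Welfare loss = ½ × 124.2092 × 13.4146 = $833.11 thousand.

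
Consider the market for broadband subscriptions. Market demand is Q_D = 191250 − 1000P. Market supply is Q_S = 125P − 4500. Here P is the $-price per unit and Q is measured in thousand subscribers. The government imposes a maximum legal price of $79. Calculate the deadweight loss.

In inverse form: demand P = 191.25 − 0.001Q, supply P = 36 + 0.008Q.
Competitive equilibrium: 191.25 − 0.001Q = 36 + 0.008Q → Q* = 17250, P* = 174.
At the ceiling P = 79, quantity supplied = (79 − 36)/0.008 = 5375.
Willingness to pay at Q' = 5375: 191.25 − 0.001·5375 = 185.875.
ΔQ = 17250 − 5375 = 11875; wedge = 185.875 − 79 = 106.875.
Deadweight loss = ½ × 11875 × 106.875 = $634570.31 thousand.

$634570.31 thousand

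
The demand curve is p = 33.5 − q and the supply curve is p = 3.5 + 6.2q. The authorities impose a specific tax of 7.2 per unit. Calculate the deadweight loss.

Competitive equilibrium: 33.5 − q = 3.5 + 6.2q → q* = 4.1667, p* = 29.3333.
With the tax, the buyer price exceeds the seller price by 7.2: (33.5 − q) − (3.5 + 6.2q) = 7.2 → q' = 3.1667.
Δq = 4.1667 − 3.1667 = 1; the wedge equals the tax, 7.2.
Welfare loss = ½ × 1 × 7.2 = 3.60.

3.60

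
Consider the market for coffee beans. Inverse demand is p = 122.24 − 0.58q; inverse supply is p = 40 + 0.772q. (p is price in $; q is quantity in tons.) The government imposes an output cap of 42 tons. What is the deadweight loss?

$239.65

Competitive equilibrium: 122.24 − 0.58q = 40 + 0.772q → q* = 60.8284, p* = 86.9595.
At q = 42: demand price = 122.24 − 0.58·42 = 97.88; supply price = 40 + 0.772·42 = 72.424.
Δq = 60.8284 − 42 = 18.8284; wedge = 97.88 − 72.424 = 25.456.
Welfare loss = ½ × 18.8284 × 25.456 = $239.65.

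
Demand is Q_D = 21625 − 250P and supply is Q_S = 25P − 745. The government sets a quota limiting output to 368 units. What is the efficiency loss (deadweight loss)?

18646.57

In inverse form: demand P = 86.5 − 0.004Q, supply P = 29.8 + 0.04Q.
Competitive equilibrium: 86.5 − 0.004Q = 29.8 + 0.04Q → Q* = 1288.6364, P* = 81.3455.
At Q = 368: demand price = 86.5 − 0.004·368 = 85.028; supply price = 29.8 + 0.04·368 = 44.52.
ΔQ = 1288.6364 − 368 = 920.6364; wedge = 85.028 − 44.52 = 40.508.
The triangle = ½ × 920.6364 × 40.508 = 18646.57.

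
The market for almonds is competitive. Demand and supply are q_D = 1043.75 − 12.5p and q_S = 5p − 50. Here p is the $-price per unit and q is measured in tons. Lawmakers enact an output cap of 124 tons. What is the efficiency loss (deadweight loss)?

$2685.515

In inverse form: demand p = 83.5 − 0.08q, supply p = 10 + 0.2q.
Competitive equilibrium: 83.5 − 0.08q = 10 + 0.2q → q* = 262.5, p* = 62.5.
At q = 124: demand price = 83.5 − 0.08·124 = 73.58; supply price = 10 + 0.2·124 = 34.8.
Δq = 262.5 − 124 = 138.5; wedge = 73.58 − 34.8 = 38.78.
DWL = ½ × 138.5 × 38.78 = $2685.515.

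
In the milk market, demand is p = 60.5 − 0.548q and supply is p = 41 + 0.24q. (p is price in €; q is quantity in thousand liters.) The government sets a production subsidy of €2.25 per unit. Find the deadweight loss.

Competitive equilibrium: 60.5 − 0.548q = 41 + 0.24q → q* = 24.7462, p* = 46.9391.
The subsidy lowers effective supply by 2.25: p = 38.75 + 0.24q.
New quantity: 60.5 − 0.548q = 38.75 + 0.24q → q' = 27.6015.
Overproduction Δq = 27.6015 − 24.7462 = 2.8553; wedge = subsidy = 2.25.
DWL = ½ × 2.8553 × 2.25 = €3.21 thousand.

€3.21 thousand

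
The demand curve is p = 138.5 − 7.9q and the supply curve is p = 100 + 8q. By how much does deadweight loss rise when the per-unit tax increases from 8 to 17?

Competitive equilibrium: 138.5 − 7.9q = 100 + 8q → q* = 2.4214, p* = 119.3711.
For a per-unit tax t: Δq = t/15.9, so DWL = ½·t·(t/15.9) = t²/31.8.
At t = 8: DWL = 2.013. At t = 17: DWL = 9.088.
Increase = 9.088 − 2.013 = 7.08.

7.08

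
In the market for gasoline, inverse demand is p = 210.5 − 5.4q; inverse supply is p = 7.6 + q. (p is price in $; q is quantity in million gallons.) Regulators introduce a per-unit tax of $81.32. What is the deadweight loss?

$516.64 million

Competitive equilibrium: 210.5 − 5.4q = 7.6 + q → q* = 31.70313, p* = 39.30313.
With the tax, the buyer price exceeds the seller price by 81.32: (210.5 − 5.4q) − (7.6 + q) = 81.32 → q' = 18.99688.
Δq = 31.70313 − 18.99688 = 12.70625; the wedge equals the tax, 81.32.
The triangle = ½ × 12.70625 × 81.32 = $516.64 million.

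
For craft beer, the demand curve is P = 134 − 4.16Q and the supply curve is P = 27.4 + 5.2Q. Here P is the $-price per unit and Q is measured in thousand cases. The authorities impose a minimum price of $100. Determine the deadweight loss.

$48.40 thousand

Competitive equilibrium: 134 − 4.16Q = 27.4 + 5.2Q → Q* = 11.3889, P* = 86.6222.
At the floor P = 100, quantity demanded = (134 − 100)/4.16 = 8.1731.
Sellers' marginal cost at Q' = 8.1731: 27.4 + 5.2·8.1731 = 69.9001.
ΔQ = 11.3889 − 8.1731 = 3.2158; wedge = 100 − 69.9001 = 30.0999.
DWL = ½ × 3.2158 × 30.0999 = $48.40 thousand.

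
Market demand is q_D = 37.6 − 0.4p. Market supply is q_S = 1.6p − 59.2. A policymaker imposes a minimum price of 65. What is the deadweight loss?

68.89

In inverse form: demand p = 94 − 2.5q, supply p = 37 + 0.625q.
Competitive equilibrium: 94 − 2.5q = 37 + 0.625q → q* = 18.24, p* = 48.4.
At the floor p = 65, quantity demanded = (94 − 65)/2.5 = 11.6.
Sellers' marginal cost at q' = 11.6: 37 + 0.625·11.6 = 44.25.
Δq = 18.24 − 11.6 = 6.64; wedge = 65 − 44.25 = 20.75.
Deadweight loss = ½ × 6.64 × 20.75 = 68.89.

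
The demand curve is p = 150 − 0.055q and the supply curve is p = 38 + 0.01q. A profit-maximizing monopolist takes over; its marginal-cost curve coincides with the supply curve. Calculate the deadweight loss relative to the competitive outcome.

20270.09

Competitive equilibrium: 150 − 0.055q = 38 + 0.01q → q* = 1723.07692, p* = 55.23077.
Marginal revenue: MR = 150 − 0.11q. Set MR = MC: 150 − 0.11q = 38 + 0.01q → q_m = 933.33333.
Price p_m = 150 − 0.055·933.33333 = 98.66667; MC(q_m) = 38 + 0.01·933.33333 = 47.33333.
Competitive q* = 1723.07692, so Δq = 789.74359; wedge = 98.66667 − 47.33333 = 51.33334.
Welfare loss = ½ × 789.74359 × 51.33334 = 20270.09.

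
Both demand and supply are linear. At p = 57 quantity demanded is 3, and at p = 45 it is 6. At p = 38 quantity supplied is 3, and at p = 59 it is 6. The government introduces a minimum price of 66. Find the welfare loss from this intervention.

87

Demand slope = (45 − 57)/(6 − 3) = −4, so p = 69 − 4q.
Supply slope = (59 − 38)/(6 − 3) = 7, so p = 17 + 7q.
Competitive equilibrium: 69 − 4q = 17 + 7q → q* = 4.7273, p* = 50.0909.
At the floor p = 66, quantity demanded = (69 − 66)/4 = 0.75.
Sellers' marginal cost at q' = 0.75: 17 + 7·0.75 = 22.25.
Δq = 4.7273 − 0.75 = 3.9773; wedge = 66 − 22.25 = 43.75.
Deadweight loss = ½ × 3.9773 × 43.75 = 87.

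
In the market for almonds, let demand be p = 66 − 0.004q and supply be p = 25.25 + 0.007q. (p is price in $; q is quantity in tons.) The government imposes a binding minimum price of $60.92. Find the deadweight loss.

$32598.56

Competitive equilibrium: 66 − 0.004q = 25.25 + 0.007q → q* = 3704.5455, p* = 51.1818.
At the floor p = 60.92, quantity demanded = (66 − 60.92)/0.004 = 1270.
Sellers' marginal cost at q' = 1270: 25.25 + 0.007·1270 = 34.14.
Δq = 3704.5455 − 1270 = 2434.5455; wedge = 60.92 − 34.14 = 26.78.
Welfare loss = ½ × 2434.5455 × 26.78 = $32598.56.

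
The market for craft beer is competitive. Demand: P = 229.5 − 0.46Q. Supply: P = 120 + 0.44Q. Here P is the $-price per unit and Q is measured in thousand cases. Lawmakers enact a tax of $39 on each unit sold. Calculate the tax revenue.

Competitive equilibrium: 229.5 − 0.46Q = 120 + 0.44Q → Q* = 121.6667, P* = 173.5333.
With the tax, the buyer price exceeds the seller price by 39: (229.5 − 0.46Q) − (120 + 0.44Q) = 39 → Q' = 78.3333.
Tax revenue = 39 × 78.3333 = $3055 thousand.

$3055 thousand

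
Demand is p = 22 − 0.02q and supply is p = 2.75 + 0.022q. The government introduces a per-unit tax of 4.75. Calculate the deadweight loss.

268.60

Competitive equilibrium: 22 − 0.02q = 2.75 + 0.022q → q* = 458.3333, p* = 12.8333.
With the tax, the buyer price exceeds the seller price by 4.75: (22 − 0.02q) − (2.75 + 0.022q) = 4.75 → q' = 345.2381.
Δq = 458.3333 − 345.2381 = 113.0952; the wedge equals the tax, 4.75.
The triangle = ½ × 113.0952 × 4.75 = 268.60.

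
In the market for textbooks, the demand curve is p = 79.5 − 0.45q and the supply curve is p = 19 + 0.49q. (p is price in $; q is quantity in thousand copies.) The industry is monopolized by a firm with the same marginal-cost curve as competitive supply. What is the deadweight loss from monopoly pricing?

$204.06 thousand

Competitive equilibrium: 79.5 − 0.45q = 19 + 0.49q → q* = 64.3617, p* = 50.5372.
Marginal revenue: MR = 79.5 − 0.9q. Set MR = MC: 79.5 − 0.9q = 19 + 0.49q → q_m = 43.5252.
Price p_m = 79.5 − 0.45·43.5252 = 59.9137; MC(q_m) = 19 + 0.49·43.5252 = 40.3273.
Competitive q* = 64.3617, so Δq = 20.8365; wedge = 59.9137 − 40.3273 = 19.5864.
The triangle = ½ × 20.8365 × 19.5864 = $204.06 thousand.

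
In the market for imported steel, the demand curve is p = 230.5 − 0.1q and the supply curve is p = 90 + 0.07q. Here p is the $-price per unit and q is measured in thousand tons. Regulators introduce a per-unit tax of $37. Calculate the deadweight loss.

Competitive equilibrium: 230.5 − 0.1q = 90 + 0.07q → q* = 826.4706, p* = 147.8529.
With the tax, the buyer price exceeds the seller price by 37: (230.5 − 0.1q) − (90 + 0.07q) = 37 → q' = 608.8235.
Δq = 826.4706 − 608.8235 = 217.6471; the wedge equals the tax, 37.
The triangle = ½ × 217.6471 × 37 = $4026.47 thousand.

$4026.47 thousand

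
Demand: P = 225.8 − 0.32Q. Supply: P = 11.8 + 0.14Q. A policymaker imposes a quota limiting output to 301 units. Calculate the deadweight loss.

6202.49

Competitive equilibrium: 225.8 − 0.32Q = 11.8 + 0.14Q → Q* = 465.2174, P* = 76.9304.
At Q = 301: demand price = 225.8 − 0.32·301 = 129.48; supply price = 11.8 + 0.14·301 = 53.94.
ΔQ = 465.2174 − 301 = 164.2174; wedge = 129.48 − 53.94 = 75.54.
The triangle = ½ × 164.2174 × 75.54 = 6202.49.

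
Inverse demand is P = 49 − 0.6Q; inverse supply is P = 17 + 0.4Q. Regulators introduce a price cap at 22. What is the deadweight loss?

Competitive equilibrium: 49 − 0.6Q = 17 + 0.4Q → Q* = 32, P* = 29.8.
At the ceiling P = 22, quantity supplied = (22 − 17)/0.4 = 12.5.
Willingness to pay at Q' = 12.5: 49 − 0.6·12.5 = 41.5.
ΔQ = 32 − 12.5 = 19.5; wedge = 41.5 − 22 = 19.5.
Welfare loss = ½ × 19.5 × 19.5 = 190.125.

190.125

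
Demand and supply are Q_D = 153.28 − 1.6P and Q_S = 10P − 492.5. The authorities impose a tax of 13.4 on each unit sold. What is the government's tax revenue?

612.70

In inverse form: demand P = 95.8 − 0.625Q, supply P = 49.25 + 0.1Q.
Competitive equilibrium: 95.8 − 0.625Q = 49.25 + 0.1Q → Q* = 64.2069, P* = 55.6707.
With the tax, the buyer price exceeds the seller price by 13.4: (95.8 − 0.625Q) − (49.25 + 0.1Q) = 13.4 → Q' = 45.7241.
Tax revenue = 13.4 × 45.7241 = 612.70.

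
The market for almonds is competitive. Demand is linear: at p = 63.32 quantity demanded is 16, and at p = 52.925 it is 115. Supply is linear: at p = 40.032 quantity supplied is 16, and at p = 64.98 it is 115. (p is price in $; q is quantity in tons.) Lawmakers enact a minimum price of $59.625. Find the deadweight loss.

$161.10

Demand slope = (52.925 − 63.32)/(115 − 16) = −0.105, so p = 65 − 0.105q.
Supply slope = (64.98 − 40.032)/(115 − 16) = 0.252, so p = 36 + 0.252q.
Competitive equilibrium: 65 − 0.105q = 36 + 0.252q → q* = 81.2325, p* = 56.4706.
At the floor p = 59.625, quantity demanded = (65 − 59.625)/0.105 = 51.1905.
Sellers' marginal cost at q' = 51.1905: 36 + 0.252·51.1905 = 48.9.
Δq = 81.2325 − 51.1905 = 30.042; wedge = 59.625 − 48.9 = 10.725.
Deadweight loss = ½ × 30.042 × 10.725 = $161.10.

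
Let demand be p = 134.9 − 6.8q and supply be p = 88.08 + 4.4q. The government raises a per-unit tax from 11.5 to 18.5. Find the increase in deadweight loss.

Competitive equilibrium: 134.9 − 6.8q = 88.08 + 4.4q → q* = 4.1804, p* = 106.4736.
For a per-unit tax t: Δq = t/11.2, so DWL = ½·t·(t/11.2) = t²/22.4.
At t = 11.5: DWL = 5.904. At t = 18.5: DWL = 15.279.
Increase = 15.279 − 5.904 = 9.375.

9.375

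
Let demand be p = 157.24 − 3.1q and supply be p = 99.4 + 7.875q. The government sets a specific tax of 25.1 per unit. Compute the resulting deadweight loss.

Competitive equilibrium: 157.24 − 3.1q = 99.4 + 7.875q → q* = 5.2702, p* = 140.9025.
With the tax, the buyer price exceeds the seller price by 25.1: (157.24 − 3.1q) − (99.4 + 7.875q) = 25.1 → q' = 2.9831.
Δq = 5.2702 − 2.9831 = 2.2871; the wedge equals the tax, 25.1.
Deadweight loss = ½ × 2.2871 × 25.1 = 28.70.

28.70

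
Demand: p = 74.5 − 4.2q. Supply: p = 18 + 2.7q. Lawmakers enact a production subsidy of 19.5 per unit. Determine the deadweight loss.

Competitive equilibrium: 74.5 − 4.2q = 18 + 2.7q → q* = 8.1884, p* = 40.1087.
The subsidy lowers effective supply by 19.5: p = 2.7q − 1.5.
New quantity: 74.5 − 4.2q = 2.7q − 1.5 → q' = 11.0145.
Overproduction Δq = 11.0145 − 8.1884 = 2.8261; wedge = subsidy = 19.5.
Welfare loss = ½ × 2.8261 × 19.5 = 27.55.

27.55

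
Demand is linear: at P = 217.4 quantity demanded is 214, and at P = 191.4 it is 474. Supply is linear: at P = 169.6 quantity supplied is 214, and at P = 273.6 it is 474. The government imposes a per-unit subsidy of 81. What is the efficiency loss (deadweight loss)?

Demand slope = (191.4 − 217.4)/(474 − 214) = −0.1, so P = 238.8 − 0.1Q.
Supply slope = (273.6 − 169.6)/(474 − 214) = 0.4, so P = 84 + 0.4Q.
Competitive equilibrium: 238.8 − 0.1Q = 84 + 0.4Q → Q* = 309.6, P* = 207.84.
The subsidy lowers effective supply by 81: P = 3 + 0.4Q.
New quantity: 238.8 − 0.1Q = 3 + 0.4Q → Q' = 471.6.
Overproduction ΔQ = 471.6 − 309.6 = 162; wedge = subsidy = 81.
Welfare loss = ½ × 162 × 81 = 6561.

6561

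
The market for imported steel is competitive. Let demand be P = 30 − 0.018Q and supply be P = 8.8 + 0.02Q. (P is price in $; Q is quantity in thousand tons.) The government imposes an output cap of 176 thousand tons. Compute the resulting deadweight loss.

$2771.03 thousand

Competitive equilibrium: 30 − 0.018Q = 8.8 + 0.02Q → Q* = 557.8947, P* = 19.9579.
At Q = 176: demand price = 30 − 0.018·176 = 26.832; supply price = 8.8 + 0.02·176 = 12.32.
ΔQ = 557.8947 − 176 = 381.8947; wedge = 26.832 − 12.32 = 14.512.
The triangle = ½ × 381.8947 × 14.512 = $2771.03 thousand.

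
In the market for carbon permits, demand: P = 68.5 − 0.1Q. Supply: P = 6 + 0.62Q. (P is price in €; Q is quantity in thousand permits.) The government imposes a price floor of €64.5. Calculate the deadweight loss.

Competitive equilibrium: 68.5 − 0.1Q = 6 + 0.62Q → Q* = 86.8056, P* = 59.8194.
At the floor P = 64.5, quantity demanded = (68.5 − 64.5)/0.1 = 40.
Sellers' marginal cost at Q' = 40: 6 + 0.62·40 = 30.8.
ΔQ = 86.8056 − 40 = 46.8056; wedge = 64.5 − 30.8 = 33.7.
DWL = ½ × 46.8056 × 33.7 = €788.67 thousand.

€788.67 thousand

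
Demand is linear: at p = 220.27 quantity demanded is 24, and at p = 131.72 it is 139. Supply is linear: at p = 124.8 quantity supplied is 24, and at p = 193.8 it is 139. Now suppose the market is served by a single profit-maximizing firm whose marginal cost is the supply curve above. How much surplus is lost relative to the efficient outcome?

Demand slope = (131.72 − 220.27)/(139 − 24) = −0.77, so p = 238.75 − 0.77q.
Supply slope = (193.8 − 124.8)/(139 − 24) = 0.6, so p = 110.4 + 0.6q.
Competitive equilibrium: 238.75 − 0.77q = 110.4 + 0.6q → q* = 93.6861, p* = 166.6117.
Marginal revenue: MR = 238.75 − 1.54q. Set MR = MC: 238.75 − 1.54q = 110.4 + 0.6q → q_m = 59.9766.
Price p_m = 238.75 − 0.77·59.9766 = 192.568; MC(q_m) = 110.4 + 0.6·59.9766 = 146.386.
Competitive q* = 93.6861, so Δq = 33.7095; wedge = 192.568 − 146.386 = 46.182.
The triangle = ½ × 33.7095 × 46.182 = 778.39.

778.39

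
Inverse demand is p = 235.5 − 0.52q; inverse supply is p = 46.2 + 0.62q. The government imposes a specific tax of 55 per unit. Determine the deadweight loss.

1326.75

Competitive equilibrium: 235.5 − 0.52q = 46.2 + 0.62q → q* = 166.0526, p* = 149.1526.
With the tax, the buyer price exceeds the seller price by 55: (235.5 − 0.52q) − (46.2 + 0.62q) = 55 → q' = 117.807.
Δq = 166.0526 − 117.807 = 48.2456; the wedge equals the tax, 55.
Deadweight loss = ½ × 48.2456 × 55 = 1326.75.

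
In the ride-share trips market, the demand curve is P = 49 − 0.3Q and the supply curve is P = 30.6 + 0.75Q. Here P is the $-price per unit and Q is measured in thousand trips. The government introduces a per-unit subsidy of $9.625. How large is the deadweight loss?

Competitive equilibrium: 49 − 0.3Q = 30.6 + 0.75Q → Q* = 17.5238, P* = 43.7429.
The subsidy lowers effective supply by 9.625: P = 20.975 + 0.75Q.
New quantity: 49 − 0.3Q = 20.975 + 0.75Q → Q' = 26.6905.
Overproduction ΔQ = 26.6905 − 17.5238 = 9.1667; wedge = subsidy = 9.625.
Welfare loss = ½ × 9.1667 × 9.625 = $44.11 thousand.

$44.11 thousand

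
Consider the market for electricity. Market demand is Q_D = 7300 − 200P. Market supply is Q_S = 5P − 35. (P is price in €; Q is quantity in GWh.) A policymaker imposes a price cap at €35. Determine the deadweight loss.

In inverse form: demand P = 36.5 − 0.005Q, supply P = 7 + 0.2Q.
Competitive equilibrium: 36.5 − 0.005Q = 7 + 0.2Q → Q* = 143.9024, P* = 35.7805.
At the ceiling P = 35, quantity supplied = (35 − 7)/0.2 = 140.
Willingness to pay at Q' = 140: 36.5 − 0.005·140 = 35.8.
ΔQ = 143.9024 − 140 = 3.9024; wedge = 35.8 − 35 = 0.8.
DWL = ½ × 3.9024 × 0.8 = €1.56.

€1.56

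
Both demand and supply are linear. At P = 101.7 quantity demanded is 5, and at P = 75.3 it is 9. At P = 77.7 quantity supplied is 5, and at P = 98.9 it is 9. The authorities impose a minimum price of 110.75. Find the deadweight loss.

Demand slope = (75.3 − 101.7)/(9 − 5) = −6.6, so P = 134.7 − 6.6Q.
Supply slope = (98.9 − 77.7)/(9 − 5) = 5.3, so P = 51.2 + 5.3Q.
Competitive equilibrium: 134.7 − 6.6Q = 51.2 + 5.3Q → Q* = 7.0168, P* = 88.3891.
At the floor P = 110.75, quantity demanded = (134.7 − 110.75)/6.6 = 3.6288.
Sellers' marginal cost at Q' = 3.6288: 51.2 + 5.3·3.6288 = 70.4326.
ΔQ = 7.0168 − 3.6288 = 3.388; wedge = 110.75 − 70.4326 = 40.3174.
Deadweight loss = ½ × 3.388 × 40.3174 = 68.30.

68.30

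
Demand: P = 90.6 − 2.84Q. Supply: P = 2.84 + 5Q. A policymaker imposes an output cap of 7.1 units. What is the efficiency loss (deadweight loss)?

65.70

Competitive equilibrium: 90.6 − 2.84Q = 2.84 + 5Q → Q* = 11.1939, P* = 58.8094.
At Q = 7.1: demand price = 90.6 − 2.84·7.1 = 70.436; supply price = 2.84 + 5·7.1 = 38.34.
ΔQ = 11.1939 − 7.1 = 4.0939; wedge = 70.436 − 38.34 = 32.096.
Welfare loss = ½ × 4.0939 × 32.096 = 65.70.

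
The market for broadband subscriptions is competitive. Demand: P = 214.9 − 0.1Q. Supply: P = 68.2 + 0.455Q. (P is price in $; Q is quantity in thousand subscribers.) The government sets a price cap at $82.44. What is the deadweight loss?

Competitive equilibrium: 214.9 − 0.1Q = 68.2 + 0.455Q → Q* = 264.32432, P* = 188.46757.
At the ceiling P = 82.44, quantity supplied = (82.44 − 68.2)/0.455 = 31.2967.
Willingness to pay at Q' = 31.2967: 214.9 − 0.1·31.2967 = 211.77033.
ΔQ = 264.32432 − 31.2967 = 233.02762; wedge = 211.77033 − 82.44 = 129.33033.
The triangle = ½ × 233.02762 × 129.33033 = $15068.77 thousand.

$15068.77 thousand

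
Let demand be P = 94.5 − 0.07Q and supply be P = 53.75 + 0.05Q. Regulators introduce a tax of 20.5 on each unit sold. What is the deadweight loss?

Competitive equilibrium: 94.5 − 0.07Q = 53.75 + 0.05Q → Q* = 339.5833, P* = 70.7292.
With the tax, the buyer price exceeds the seller price by 20.5: (94.5 − 0.07Q) − (53.75 + 0.05Q) = 20.5 → Q' = 168.75.
ΔQ = 339.5833 − 168.75 = 170.8333; the wedge equals the tax, 20.5.
DWL = ½ × 170.8333 × 20.5 = 1751.04.

1751.04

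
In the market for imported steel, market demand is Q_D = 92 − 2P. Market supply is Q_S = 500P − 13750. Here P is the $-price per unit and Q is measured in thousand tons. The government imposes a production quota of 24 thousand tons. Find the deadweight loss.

In inverse form: demand P = 46 − 0.5Q, supply P = 27.5 + 0.002Q.
Competitive equilibrium: 46 − 0.5Q = 27.5 + 0.002Q → Q* = 36.8526, P* = 27.5737.
At Q = 24: demand price = 46 − 0.5·24 = 34; supply price = 27.5 + 0.002·24 = 27.548.
ΔQ = 36.8526 − 24 = 12.8526; wedge = 34 − 27.548 = 6.452.
DWL = ½ × 12.8526 × 6.452 = $41.46 thousand.

$41.46 thousand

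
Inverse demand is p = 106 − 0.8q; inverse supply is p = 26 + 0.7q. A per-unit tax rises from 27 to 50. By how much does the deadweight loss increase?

Competitive equilibrium: 106 − 0.8q = 26 + 0.7q → q* = 53.3333, p* = 63.3333.
For a per-unit tax t: Δq = t/1.5, so DWL = ½·t·(t/1.5) = t²/3.
At t = 27: DWL = 243. At t = 50: DWL = 833.333.
Increase = 833.333 − 243 = 590.33.

590.33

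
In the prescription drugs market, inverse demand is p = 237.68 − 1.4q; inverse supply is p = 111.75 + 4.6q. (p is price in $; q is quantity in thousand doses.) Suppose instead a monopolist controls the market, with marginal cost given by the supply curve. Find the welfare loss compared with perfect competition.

$47.30 thousand

Competitive equilibrium: 237.68 − 1.4q = 111.75 + 4.6q → q* = 20.9883, p* = 208.2963.
Marginal revenue: MR = 237.68 − 2.8q. Set MR = MC: 237.68 − 2.8q = 111.75 + 4.6q → q_m = 17.0176.
Price p_m = 237.68 − 1.4·17.0176 = 213.8554; MC(q_m) = 111.75 + 4.6·17.0176 = 190.031.
Competitive q* = 20.9883, so Δq = 3.9707; wedge = 213.8554 − 190.031 = 23.8244.
DWL = ½ × 3.9707 × 23.8244 = $47.30 thousand.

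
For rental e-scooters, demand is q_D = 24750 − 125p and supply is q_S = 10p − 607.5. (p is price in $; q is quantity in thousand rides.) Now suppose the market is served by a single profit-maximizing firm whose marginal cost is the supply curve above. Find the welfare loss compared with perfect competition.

In inverse form: demand p = 198 − 0.008q, supply p = 60.75 + 0.1q.
Competitive equilibrium: 198 − 0.008q = 60.75 + 0.1q → q* = 1270.8333, p* = 187.8333.
Marginal revenue: MR = 198 − 0.016q. Set MR = MC: 198 − 0.016q = 60.75 + 0.1q → q_m = 1183.1897.
Price p_m = 198 − 0.008·1183.1897 = 188.5345; MC(q_m) = 60.75 + 0.1·1183.1897 = 179.069.
Competitive q* = 1270.8333, so Δq = 87.6436; wedge = 188.5345 − 179.069 = 9.4655.
Deadweight loss = ½ × 87.6436 × 9.4655 = $414.80 thousand.

$414.80 thousand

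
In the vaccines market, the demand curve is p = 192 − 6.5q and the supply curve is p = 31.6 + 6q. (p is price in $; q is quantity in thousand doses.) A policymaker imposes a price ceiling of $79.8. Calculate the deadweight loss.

Competitive equilibrium: 192 − 6.5q = 31.6 + 6q → q* = 12.832, p* = 108.592.
At the ceiling p = 79.8, quantity supplied = (79.8 − 31.6)/6 = 8.0333.
Willingness to pay at q' = 8.0333: 192 − 6.5·8.0333 = 139.7836.
Δq = 12.832 − 8.0333 = 4.7987; wedge = 139.7836 − 79.8 = 59.9836.
DWL = ½ × 4.7987 × 59.9836 = $143.92 thousand.

$143.92 thousand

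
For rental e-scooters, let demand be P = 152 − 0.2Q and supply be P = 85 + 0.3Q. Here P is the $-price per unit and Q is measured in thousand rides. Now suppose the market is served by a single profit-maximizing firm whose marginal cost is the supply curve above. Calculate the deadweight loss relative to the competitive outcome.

Competitive equilibrium: 152 − 0.2Q = 85 + 0.3Q → Q* = 134, P* = 125.2.
Marginal revenue: MR = 152 − 0.4Q. Set MR = MC: 152 − 0.4Q = 85 + 0.3Q → Q_m = 95.7143.
Price P_m = 152 − 0.2·95.7143 = 132.8571; MC(Q_m) = 85 + 0.3·95.7143 = 113.7143.
Competitive Q* = 134, so ΔQ = 38.2857; wedge = 132.8571 − 113.7143 = 19.1428.
DWL = ½ × 38.2857 × 19.1428 = $366.45 thousand.

$366.45 thousand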